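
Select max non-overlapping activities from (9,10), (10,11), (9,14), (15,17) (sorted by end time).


Greedy: pick earliest-ending, then skip overlaps.
Selected (3 activities): [(9, 10), (10, 11), (15, 17)]


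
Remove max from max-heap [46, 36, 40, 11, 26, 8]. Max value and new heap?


Max = 46
Replace root with last, heapify down
Resulting heap: [40, 36, 8, 11, 26]


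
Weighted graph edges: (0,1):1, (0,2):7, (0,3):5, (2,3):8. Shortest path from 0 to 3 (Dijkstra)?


Dijkstra from 0:
Distances: {0: 0, 1: 1, 2: 7, 3: 5}
Shortest distance to 3 = 5, path = [0, 3]


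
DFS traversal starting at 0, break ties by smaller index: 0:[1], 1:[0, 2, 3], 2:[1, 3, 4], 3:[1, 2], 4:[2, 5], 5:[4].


DFS stack-based: start with [0]
Visit order: [0, 1, 2, 3, 4, 5]


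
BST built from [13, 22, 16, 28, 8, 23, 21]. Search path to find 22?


BST root = 13
Search for 22: compare at each node
Path: [13, 22]


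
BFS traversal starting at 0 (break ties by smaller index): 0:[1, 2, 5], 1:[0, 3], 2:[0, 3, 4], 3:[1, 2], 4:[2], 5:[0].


BFS queue: start with [0]
Visit order: [0, 1, 2, 5, 3, 4]


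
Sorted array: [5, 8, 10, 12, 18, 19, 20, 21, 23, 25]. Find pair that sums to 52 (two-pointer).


Two pointers: lo=0, hi=9
No pair sums to 52


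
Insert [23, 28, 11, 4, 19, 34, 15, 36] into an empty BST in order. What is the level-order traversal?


Root = 23; build tree by BST insertion.
Level-Order traversal: [23, 11, 28, 4, 19, 34, 15, 36]


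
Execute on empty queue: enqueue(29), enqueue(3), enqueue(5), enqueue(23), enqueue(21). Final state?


enqueue(29) -> [29]
enqueue(3) -> [29, 3]
enqueue(5) -> [29, 3, 5]
enqueue(23) -> [29, 3, 5, 23]
enqueue(21) -> [29, 3, 5, 23, 21]
Final queue (front to back): [29, 3, 5, 23, 21]


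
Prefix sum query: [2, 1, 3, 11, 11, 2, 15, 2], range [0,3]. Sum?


Prefix sums: [0, 2, 3, 6, 17, 28, 30, 45, 47]
Sum[0..3] = prefix[4] - prefix[0] = 17 - 0 = 17


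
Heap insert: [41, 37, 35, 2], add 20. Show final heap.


Append 20: [41, 37, 35, 2, 20]
Bubble up: no swaps needed
Result: [41, 37, 35, 2, 20]


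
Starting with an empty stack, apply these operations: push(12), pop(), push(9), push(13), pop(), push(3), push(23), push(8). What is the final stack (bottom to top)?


push(12) -> [12]
pop() returns 12 -> []
push(9) -> [9]
push(13) -> [9, 13]
pop() returns 13 -> [9]
push(3) -> [9, 3]
push(23) -> [9, 3, 23]
push(8) -> [9, 3, 23, 8]
Final stack (bottom to top): [9, 3, 23, 8]


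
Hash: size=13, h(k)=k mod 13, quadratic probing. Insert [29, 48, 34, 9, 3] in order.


Insertions: 29->slot 3; 48->slot 9; 34->slot 8; 9->slot 10; 3->slot 4
Table: [None, None, None, 29, 3, None, None, None, 34, 48, 9, None, None]


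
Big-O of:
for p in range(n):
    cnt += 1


Per nesting level: O(n) = O(n)
Complexity: O(n)


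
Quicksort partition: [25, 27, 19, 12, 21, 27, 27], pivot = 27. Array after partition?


Elements <= 27 go left of pivot.
Result: [25, 27, 19, 12, 21, 27, 27], pivot at index 6


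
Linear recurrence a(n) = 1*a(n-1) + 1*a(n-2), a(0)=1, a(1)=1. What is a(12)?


Build bottom-up:
...a(10)=89, a(11)=144, a(12)=1*144+1*89=233


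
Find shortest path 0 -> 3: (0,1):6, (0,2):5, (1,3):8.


Dijkstra from 0:
Distances: {0: 0, 1: 6, 2: 5, 3: 14}
Shortest distance to 3 = 14, path = [0, 1, 3]


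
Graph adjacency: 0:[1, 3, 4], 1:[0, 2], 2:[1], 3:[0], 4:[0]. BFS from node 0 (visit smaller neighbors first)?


BFS queue: start with [0]
Visit order: [0, 1, 3, 4, 2]


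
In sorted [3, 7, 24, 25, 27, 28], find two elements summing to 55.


Two pointers: lo=0, hi=5
Found pair: (27, 28) summing to 55


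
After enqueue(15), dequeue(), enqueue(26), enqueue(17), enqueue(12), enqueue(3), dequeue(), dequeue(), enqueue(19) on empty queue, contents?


enqueue(15) -> [15]
dequeue() returns 15 -> []
enqueue(26) -> [26]
enqueue(17) -> [26, 17]
enqueue(12) -> [26, 17, 12]
enqueue(3) -> [26, 17, 12, 3]
dequeue() returns 26 -> [17, 12, 3]
dequeue() returns 17 -> [12, 3]
enqueue(19) -> [12, 3, 19]
Final queue (front to back): [12, 3, 19]


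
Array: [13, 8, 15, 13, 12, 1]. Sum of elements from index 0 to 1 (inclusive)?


Prefix sums: [0, 13, 21, 36, 49, 61, 62]
Sum[0..1] = prefix[2] - prefix[0] = 21 - 0 = 21


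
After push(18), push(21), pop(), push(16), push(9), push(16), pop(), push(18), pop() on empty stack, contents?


push(18) -> [18]
push(21) -> [18, 21]
pop() returns 21 -> [18]
push(16) -> [18, 16]
push(9) -> [18, 16, 9]
push(16) -> [18, 16, 9, 16]
pop() returns 16 -> [18, 16, 9]
push(18) -> [18, 16, 9, 18]
pop() returns 18 -> [18, 16, 9]
Final stack (bottom to top): [18, 16, 9]


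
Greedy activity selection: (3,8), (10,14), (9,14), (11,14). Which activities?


Greedy: pick earliest-ending, then skip overlaps.
Selected (2 activities): [(3, 8), (10, 14)]


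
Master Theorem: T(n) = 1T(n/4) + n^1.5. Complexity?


a=1, b=4, c=1.5. log_4(1)=0 < c=1.5. Case 3: O(n^c) = O(n^1.500)
Complexity: O(n^1.500)


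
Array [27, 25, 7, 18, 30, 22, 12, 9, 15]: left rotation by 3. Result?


Left rotate by 3: [18, 30, 22, 12, 9, 15, 27, 25, 7]


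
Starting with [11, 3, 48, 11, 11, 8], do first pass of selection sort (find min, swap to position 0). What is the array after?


After one pass: [3, 11, 48, 11, 11, 8]


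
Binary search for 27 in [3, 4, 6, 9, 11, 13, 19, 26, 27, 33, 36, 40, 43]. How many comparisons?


Search for 27:
[0,12] mid=6 arr[6]=19
[7,12] mid=9 arr[9]=33
[7,8] mid=7 arr[7]=26
[8,8] mid=8 arr[8]=27
Total: 4 comparisons


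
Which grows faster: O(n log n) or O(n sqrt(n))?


linearithmic grows slower than n^1.5
O(n log n) is asymptotically smaller; O(n sqrt(n)) grows faster


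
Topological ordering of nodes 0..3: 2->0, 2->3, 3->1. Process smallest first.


Kahn's algorithm, process smallest node first
Order: [2, 0, 3, 1]


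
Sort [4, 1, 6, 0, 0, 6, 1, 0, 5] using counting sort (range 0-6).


Count array: [3, 2, 0, 0, 1, 1, 2]
Reconstruct: [0, 0, 0, 1, 1, 4, 5, 6, 6]


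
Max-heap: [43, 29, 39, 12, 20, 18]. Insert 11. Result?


Append 11: [43, 29, 39, 12, 20, 18, 11]
Bubble up: no swaps needed
Result: [43, 29, 39, 12, 20, 18, 11]


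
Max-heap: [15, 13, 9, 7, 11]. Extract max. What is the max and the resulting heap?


Max = 15
Replace root with last, heapify down
Resulting heap: [13, 11, 9, 7]


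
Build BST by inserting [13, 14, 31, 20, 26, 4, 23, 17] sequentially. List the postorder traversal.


Root = 13; build tree by BST insertion.
Postorder traversal: [4, 17, 23, 26, 20, 31, 14, 13]


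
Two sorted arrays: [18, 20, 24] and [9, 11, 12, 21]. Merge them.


Compare heads, take smaller each step.
Merged: [9, 11, 12, 18, 20, 21, 24]


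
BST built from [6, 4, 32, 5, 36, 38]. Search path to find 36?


BST root = 6
Search for 36: compare at each node
Path: [6, 32, 36]


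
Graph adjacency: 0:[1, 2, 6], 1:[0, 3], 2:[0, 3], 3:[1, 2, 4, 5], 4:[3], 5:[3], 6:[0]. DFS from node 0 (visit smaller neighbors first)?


DFS stack-based: start with [0]
Visit order: [0, 1, 3, 2, 4, 5, 6]


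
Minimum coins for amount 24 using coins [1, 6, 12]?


dp[0]=0; dp[i]=1+min(dp[i-c] for c in coins)
...dp[19]=3, dp[20]=4, dp[21]=5, dp[22]=6, dp[23]=7, dp[24]=2
Minimum coins for 24 = 2


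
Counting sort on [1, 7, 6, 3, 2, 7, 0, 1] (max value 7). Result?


Count array: [1, 2, 1, 1, 0, 0, 1, 2]
Reconstruct: [0, 1, 1, 2, 3, 6, 7, 7]


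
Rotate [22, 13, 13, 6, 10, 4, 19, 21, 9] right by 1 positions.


Right rotate by 1: [9, 22, 13, 13, 6, 10, 4, 19, 21]


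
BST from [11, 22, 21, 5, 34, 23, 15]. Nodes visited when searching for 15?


BST root = 11
Search for 15: compare at each node
Path: [11, 22, 21, 15]


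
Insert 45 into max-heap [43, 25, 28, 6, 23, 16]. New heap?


Append 45: [43, 25, 28, 6, 23, 16, 45]
Bubble up: swap idx 6(45) with idx 2(28); swap idx 2(45) with idx 0(43)
Result: [45, 25, 43, 6, 23, 16, 28]


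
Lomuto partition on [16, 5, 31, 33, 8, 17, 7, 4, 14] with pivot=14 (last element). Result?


Elements <= 14 go left of pivot.
Result: [5, 8, 7, 4, 14, 17, 31, 33, 16], pivot at index 4


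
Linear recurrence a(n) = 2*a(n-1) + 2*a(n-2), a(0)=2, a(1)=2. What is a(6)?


Build bottom-up:
...a(4)=56, a(5)=152, a(6)=2*152+2*56=416


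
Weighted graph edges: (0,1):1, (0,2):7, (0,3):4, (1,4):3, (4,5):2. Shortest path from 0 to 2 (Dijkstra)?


Dijkstra from 0:
Distances: {0: 0, 1: 1, 2: 7, 3: 4, 4: 4, 5: 6}
Shortest distance to 2 = 7, path = [0, 2]


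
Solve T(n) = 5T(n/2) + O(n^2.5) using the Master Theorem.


a=5, b=2, c=2.5. log_2(5)=2.322 < c=2.5. Case 3: O(n^c) = O(n^2.500)
Complexity: O(n^2.500)


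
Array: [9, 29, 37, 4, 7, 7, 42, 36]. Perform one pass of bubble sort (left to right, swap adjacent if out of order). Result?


After one pass: [9, 29, 4, 7, 7, 37, 36, 42]


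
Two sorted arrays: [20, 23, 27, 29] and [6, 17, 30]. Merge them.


Compare heads, take smaller each step.
Merged: [6, 17, 20, 23, 27, 29, 30]


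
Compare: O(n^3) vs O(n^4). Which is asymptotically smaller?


cubic grows slower than quartic
O(n^3) is asymptotically smaller; O(n^4) grows faster


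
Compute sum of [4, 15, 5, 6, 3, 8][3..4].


Prefix sums: [0, 4, 19, 24, 30, 33, 41]
Sum[3..4] = prefix[5] - prefix[3] = 33 - 24 = 9


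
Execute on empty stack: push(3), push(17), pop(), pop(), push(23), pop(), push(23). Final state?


push(3) -> [3]
push(17) -> [3, 17]
pop() returns 17 -> [3]
pop() returns 3 -> []
push(23) -> [23]
pop() returns 23 -> []
push(23) -> [23]
Final stack (bottom to top): [23]


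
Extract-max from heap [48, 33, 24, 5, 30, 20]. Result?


Max = 48
Replace root with last, heapify down
Resulting heap: [33, 30, 24, 5, 20]


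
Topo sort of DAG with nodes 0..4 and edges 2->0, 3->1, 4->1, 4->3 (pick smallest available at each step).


Kahn's algorithm, process smallest node first
Order: [2, 0, 4, 3, 1]


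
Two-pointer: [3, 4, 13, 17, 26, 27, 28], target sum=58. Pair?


Two pointers: lo=0, hi=6
No pair sums to 58


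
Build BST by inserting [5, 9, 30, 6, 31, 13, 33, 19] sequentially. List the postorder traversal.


Root = 5; build tree by BST insertion.
Postorder traversal: [6, 19, 13, 33, 31, 30, 9, 5]


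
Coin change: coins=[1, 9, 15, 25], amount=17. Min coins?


dp[0]=0; dp[i]=1+min(dp[i-c] for c in coins)
...dp[12]=4, dp[13]=5, dp[14]=6, dp[15]=1, dp[16]=2, dp[17]=3
Minimum coins for 17 = 3


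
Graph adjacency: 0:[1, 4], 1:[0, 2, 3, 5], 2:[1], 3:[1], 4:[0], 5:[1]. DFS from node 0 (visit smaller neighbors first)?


DFS stack-based: start with [0]
Visit order: [0, 1, 2, 3, 5, 4]


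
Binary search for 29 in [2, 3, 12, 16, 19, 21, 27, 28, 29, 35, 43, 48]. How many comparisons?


Search for 29:
[0,11] mid=5 arr[5]=21
[6,11] mid=8 arr[8]=29
Total: 2 comparisons


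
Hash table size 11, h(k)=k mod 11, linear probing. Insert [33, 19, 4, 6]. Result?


Insertions: 33->slot 0; 19->slot 8; 4->slot 4; 6->slot 6
Table: [33, None, None, None, 4, None, 6, None, 19, None, None]


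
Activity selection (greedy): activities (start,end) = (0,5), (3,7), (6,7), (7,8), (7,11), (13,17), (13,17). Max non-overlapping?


Greedy: pick earliest-ending, then skip overlaps.
Selected (4 activities): [(0, 5), (6, 7), (7, 8), (13, 17)]


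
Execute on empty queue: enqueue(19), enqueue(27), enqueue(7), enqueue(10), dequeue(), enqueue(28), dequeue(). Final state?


enqueue(19) -> [19]
enqueue(27) -> [19, 27]
enqueue(7) -> [19, 27, 7]
enqueue(10) -> [19, 27, 7, 10]
dequeue() returns 19 -> [27, 7, 10]
enqueue(28) -> [27, 7, 10, 28]
dequeue() returns 27 -> [7, 10, 28]
Final queue (front to back): [7, 10, 28]


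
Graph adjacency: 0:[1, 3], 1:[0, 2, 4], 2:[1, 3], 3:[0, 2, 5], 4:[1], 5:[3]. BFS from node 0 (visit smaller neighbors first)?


BFS queue: start with [0]
Visit order: [0, 1, 3, 2, 4, 5]


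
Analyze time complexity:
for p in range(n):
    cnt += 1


Per nesting level: O(n) = O(n)
Complexity: O(n)


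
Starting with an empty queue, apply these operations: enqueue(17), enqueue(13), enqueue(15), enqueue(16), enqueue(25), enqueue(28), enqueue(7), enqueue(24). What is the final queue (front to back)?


enqueue(17) -> [17]
enqueue(13) -> [17, 13]
enqueue(15) -> [17, 13, 15]
enqueue(16) -> [17, 13, 15, 16]
enqueue(25) -> [17, 13, 15, 16, 25]
enqueue(28) -> [17, 13, 15, 16, 25, 28]
enqueue(7) -> [17, 13, 15, 16, 25, 28, 7]
enqueue(24) -> [17, 13, 15, 16, 25, 28, 7, 24]
Final queue (front to back): [17, 13, 15, 16, 25, 28, 7, 24]


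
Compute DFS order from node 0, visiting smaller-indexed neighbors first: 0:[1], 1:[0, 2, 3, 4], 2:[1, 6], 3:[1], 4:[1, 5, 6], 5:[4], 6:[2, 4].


DFS stack-based: start with [0]
Visit order: [0, 1, 2, 6, 4, 5, 3]


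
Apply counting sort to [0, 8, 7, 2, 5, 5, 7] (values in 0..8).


Count array: [1, 0, 1, 0, 0, 2, 0, 2, 1]
Reconstruct: [0, 2, 5, 5, 7, 7, 8]


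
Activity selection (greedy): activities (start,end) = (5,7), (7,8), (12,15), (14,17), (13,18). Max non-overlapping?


Greedy: pick earliest-ending, then skip overlaps.
Selected (3 activities): [(5, 7), (7, 8), (12, 15)]


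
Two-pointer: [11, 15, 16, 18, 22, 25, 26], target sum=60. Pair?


Two pointers: lo=0, hi=6
No pair sums to 60


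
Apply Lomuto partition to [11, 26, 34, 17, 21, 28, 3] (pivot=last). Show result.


Elements <= 3 go left of pivot.
Result: [3, 26, 34, 17, 21, 28, 11], pivot at index 0


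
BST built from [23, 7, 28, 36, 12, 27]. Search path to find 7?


BST root = 23
Search for 7: compare at each node
Path: [23, 7]


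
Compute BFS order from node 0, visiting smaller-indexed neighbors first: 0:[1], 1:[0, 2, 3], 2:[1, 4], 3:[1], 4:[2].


BFS queue: start with [0]
Visit order: [0, 1, 2, 3, 4]


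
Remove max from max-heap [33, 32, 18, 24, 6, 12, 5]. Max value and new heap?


Max = 33
Replace root with last, heapify down
Resulting heap: [32, 24, 18, 5, 6, 12]


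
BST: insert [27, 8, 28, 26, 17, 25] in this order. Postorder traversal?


Root = 27; build tree by BST insertion.
Postorder traversal: [25, 17, 26, 8, 28, 27]


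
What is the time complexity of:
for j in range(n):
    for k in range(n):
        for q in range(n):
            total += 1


Per nesting level: O(n) * O(n) * O(n) = O(n^3)
Complexity: O(n^3)


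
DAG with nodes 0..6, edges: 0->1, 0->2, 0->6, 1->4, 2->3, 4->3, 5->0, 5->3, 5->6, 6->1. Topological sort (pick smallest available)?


Kahn's algorithm, process smallest node first
Order: [5, 0, 2, 6, 1, 4, 3]


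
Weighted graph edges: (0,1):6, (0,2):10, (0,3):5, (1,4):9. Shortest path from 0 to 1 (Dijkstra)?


Dijkstra from 0:
Distances: {0: 0, 1: 6, 2: 10, 3: 5, 4: 15}
Shortest distance to 1 = 6, path = [0, 1]


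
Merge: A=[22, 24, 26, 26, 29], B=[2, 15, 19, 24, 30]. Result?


Compare heads, take smaller each step.
Merged: [2, 15, 19, 22, 24, 24, 26, 26, 29, 30]


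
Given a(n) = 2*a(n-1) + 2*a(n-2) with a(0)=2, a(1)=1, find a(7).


Build bottom-up:
...a(5)=108, a(6)=296, a(7)=2*296+2*108=808


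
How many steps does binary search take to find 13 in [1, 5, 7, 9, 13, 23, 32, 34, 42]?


Search for 13:
[0,8] mid=4 arr[4]=13
Total: 1 comparisons


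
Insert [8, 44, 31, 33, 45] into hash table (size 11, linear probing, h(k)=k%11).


Insertions: 8->slot 8; 44->slot 0; 31->slot 9; 33->slot 1; 45->slot 2
Table: [44, 33, 45, None, None, None, None, None, 8, 31, None]


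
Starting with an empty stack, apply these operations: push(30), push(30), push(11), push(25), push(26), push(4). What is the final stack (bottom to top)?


push(30) -> [30]
push(30) -> [30, 30]
push(11) -> [30, 30, 11]
push(25) -> [30, 30, 11, 25]
push(26) -> [30, 30, 11, 25, 26]
push(4) -> [30, 30, 11, 25, 26, 4]
Final stack (bottom to top): [30, 30, 11, 25, 26, 4]


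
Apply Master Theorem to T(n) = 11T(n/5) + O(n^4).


a=11, b=5, c=4. log_5(11)=1.490 < c=4. Case 3: O(n^c) = O(n^4)
Complexity: O(n^4)


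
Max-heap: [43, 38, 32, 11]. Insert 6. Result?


Append 6: [43, 38, 32, 11, 6]
Bubble up: no swaps needed
Result: [43, 38, 32, 11, 6]


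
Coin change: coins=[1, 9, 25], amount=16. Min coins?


dp[0]=0; dp[i]=1+min(dp[i-c] for c in coins)
...dp[11]=3, dp[12]=4, dp[13]=5, dp[14]=6, dp[15]=7, dp[16]=8
Minimum coins for 16 = 8


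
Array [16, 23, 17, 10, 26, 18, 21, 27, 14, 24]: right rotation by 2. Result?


Right rotate by 2: [14, 24, 16, 23, 17, 10, 26, 18, 21, 27]


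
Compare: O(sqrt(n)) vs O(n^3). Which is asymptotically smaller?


sublinear grows slower than cubic
O(sqrt(n)) is asymptotically smaller; O(n^3) grows faster


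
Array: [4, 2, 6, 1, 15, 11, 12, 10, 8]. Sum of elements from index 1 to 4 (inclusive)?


Prefix sums: [0, 4, 6, 12, 13, 28, 39, 51, 61, 69]
Sum[1..4] = prefix[5] - prefix[1] = 28 - 4 = 24


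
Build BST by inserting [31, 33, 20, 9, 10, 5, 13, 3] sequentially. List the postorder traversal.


Root = 31; build tree by BST insertion.
Postorder traversal: [3, 5, 13, 10, 9, 20, 33, 31]


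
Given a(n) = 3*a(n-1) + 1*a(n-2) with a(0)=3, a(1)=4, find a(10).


Build bottom-up:
...a(8)=19275, a(9)=63661, a(10)=3*63661+1*19275=210258


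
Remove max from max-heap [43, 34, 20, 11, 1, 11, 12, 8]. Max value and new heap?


Max = 43
Replace root with last, heapify down
Resulting heap: [34, 11, 20, 8, 1, 11, 12]


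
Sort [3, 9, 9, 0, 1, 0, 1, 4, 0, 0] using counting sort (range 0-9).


Count array: [4, 2, 0, 1, 1, 0, 0, 0, 0, 2]
Reconstruct: [0, 0, 0, 0, 1, 1, 3, 4, 9, 9]


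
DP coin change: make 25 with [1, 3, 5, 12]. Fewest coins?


dp[0]=0; dp[i]=1+min(dp[i-c] for c in coins)
...dp[20]=3, dp[21]=4, dp[22]=3, dp[23]=4, dp[24]=2, dp[25]=3
Minimum coins for 25 = 3


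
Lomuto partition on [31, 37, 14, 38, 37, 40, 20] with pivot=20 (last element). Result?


Elements <= 20 go left of pivot.
Result: [14, 20, 31, 38, 37, 40, 37], pivot at index 1


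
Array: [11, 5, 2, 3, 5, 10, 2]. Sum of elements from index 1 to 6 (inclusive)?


Prefix sums: [0, 11, 16, 18, 21, 26, 36, 38]
Sum[1..6] = prefix[7] - prefix[1] = 38 - 11 = 27


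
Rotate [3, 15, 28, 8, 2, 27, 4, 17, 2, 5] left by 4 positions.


Left rotate by 4: [2, 27, 4, 17, 2, 5, 3, 15, 28, 8]


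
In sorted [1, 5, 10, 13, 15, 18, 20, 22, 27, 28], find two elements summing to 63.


Two pointers: lo=0, hi=9
No pair sums to 63


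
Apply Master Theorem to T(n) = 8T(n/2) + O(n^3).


a=8, b=2, c=3. log_2(8)=3 = c=3. Case 2: O(n^c log n) = O(n^3 log n)
Complexity: O(n^3 log n)


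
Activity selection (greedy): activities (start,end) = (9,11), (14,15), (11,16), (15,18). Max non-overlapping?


Greedy: pick earliest-ending, then skip overlaps.
Selected (3 activities): [(9, 11), (14, 15), (15, 18)]


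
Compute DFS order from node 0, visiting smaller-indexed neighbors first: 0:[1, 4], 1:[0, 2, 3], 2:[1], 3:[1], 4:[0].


DFS stack-based: start with [0]
Visit order: [0, 1, 2, 3, 4]


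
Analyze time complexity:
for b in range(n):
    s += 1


Per nesting level: O(n) = O(n)
Complexity: O(n)


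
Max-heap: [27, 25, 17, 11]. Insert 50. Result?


Append 50: [27, 25, 17, 11, 50]
Bubble up: swap idx 4(50) with idx 1(25); swap idx 1(50) with idx 0(27)
Result: [50, 27, 17, 11, 25]


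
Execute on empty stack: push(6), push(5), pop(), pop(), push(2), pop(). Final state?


push(6) -> [6]
push(5) -> [6, 5]
pop() returns 5 -> [6]
pop() returns 6 -> []
push(2) -> [2]
pop() returns 2 -> []
Final stack (bottom to top): []


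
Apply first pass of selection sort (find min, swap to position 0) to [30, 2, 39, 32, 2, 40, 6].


After one pass: [2, 30, 39, 32, 2, 40, 6]


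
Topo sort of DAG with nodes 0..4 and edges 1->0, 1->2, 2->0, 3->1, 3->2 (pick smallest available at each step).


Kahn's algorithm, process smallest node first
Order: [3, 1, 2, 0, 4]


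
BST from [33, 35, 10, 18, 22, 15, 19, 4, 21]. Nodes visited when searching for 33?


BST root = 33
Search for 33: compare at each node
Path: [33]


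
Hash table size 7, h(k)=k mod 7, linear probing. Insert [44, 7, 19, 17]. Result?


Insertions: 44->slot 2; 7->slot 0; 19->slot 5; 17->slot 3
Table: [7, None, 44, 17, None, 19, None]


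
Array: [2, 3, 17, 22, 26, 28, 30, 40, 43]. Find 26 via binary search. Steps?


Search for 26:
[0,8] mid=4 arr[4]=26
Total: 1 comparisons


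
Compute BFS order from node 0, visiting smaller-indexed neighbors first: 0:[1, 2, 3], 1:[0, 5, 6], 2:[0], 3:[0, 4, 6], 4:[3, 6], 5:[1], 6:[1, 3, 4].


BFS queue: start with [0]
Visit order: [0, 1, 2, 3, 5, 6, 4]


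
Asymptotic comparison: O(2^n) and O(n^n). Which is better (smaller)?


exponential grows slower than n^n
O(2^n) is asymptotically smaller; O(n^n) grows faster


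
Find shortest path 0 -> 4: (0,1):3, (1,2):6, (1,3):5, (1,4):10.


Dijkstra from 0:
Distances: {0: 0, 1: 3, 2: 9, 3: 8, 4: 13}
Shortest distance to 4 = 13, path = [0, 1, 4]


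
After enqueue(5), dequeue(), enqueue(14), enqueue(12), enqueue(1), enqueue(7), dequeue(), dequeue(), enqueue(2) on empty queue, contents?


enqueue(5) -> [5]
dequeue() returns 5 -> []
enqueue(14) -> [14]
enqueue(12) -> [14, 12]
enqueue(1) -> [14, 12, 1]
enqueue(7) -> [14, 12, 1, 7]
dequeue() returns 14 -> [12, 1, 7]
dequeue() returns 12 -> [1, 7]
enqueue(2) -> [1, 7, 2]
Final queue (front to back): [1, 7, 2]


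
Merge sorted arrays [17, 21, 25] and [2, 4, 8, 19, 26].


Compare heads, take smaller each step.
Merged: [2, 4, 8, 17, 19, 21, 25, 26]


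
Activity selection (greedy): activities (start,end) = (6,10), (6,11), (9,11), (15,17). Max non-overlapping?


Greedy: pick earliest-ending, then skip overlaps.
Selected (2 activities): [(6, 10), (15, 17)]


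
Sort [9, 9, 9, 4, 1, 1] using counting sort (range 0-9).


Count array: [0, 2, 0, 0, 1, 0, 0, 0, 0, 3]
Reconstruct: [1, 1, 4, 9, 9, 9]


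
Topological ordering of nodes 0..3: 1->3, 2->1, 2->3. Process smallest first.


Kahn's algorithm, process smallest node first
Order: [0, 2, 1, 3]


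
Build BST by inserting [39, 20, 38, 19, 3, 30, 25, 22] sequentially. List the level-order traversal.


Root = 39; build tree by BST insertion.
Level-Order traversal: [39, 20, 19, 38, 3, 30, 25, 22]


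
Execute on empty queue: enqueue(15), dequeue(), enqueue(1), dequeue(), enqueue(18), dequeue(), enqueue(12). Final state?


enqueue(15) -> [15]
dequeue() returns 15 -> []
enqueue(1) -> [1]
dequeue() returns 1 -> []
enqueue(18) -> [18]
dequeue() returns 18 -> []
enqueue(12) -> [12]
Final queue (front to back): [12]


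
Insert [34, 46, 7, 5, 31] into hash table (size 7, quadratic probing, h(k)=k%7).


Insertions: 34->slot 6; 46->slot 4; 7->slot 0; 5->slot 5; 31->slot 3
Table: [7, None, None, 31, 46, 5, 34]


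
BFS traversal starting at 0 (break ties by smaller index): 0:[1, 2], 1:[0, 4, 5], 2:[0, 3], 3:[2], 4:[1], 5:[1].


BFS queue: start with [0]
Visit order: [0, 1, 2, 4, 5, 3]


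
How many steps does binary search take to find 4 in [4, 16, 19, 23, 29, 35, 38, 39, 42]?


Search for 4:
[0,8] mid=4 arr[4]=29
[0,3] mid=1 arr[1]=16
[0,0] mid=0 arr[0]=4
Total: 3 comparisons


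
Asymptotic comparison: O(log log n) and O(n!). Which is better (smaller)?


double-logarithmic grows slower than factorial
O(log log n) is asymptotically smaller; O(n!) grows faster


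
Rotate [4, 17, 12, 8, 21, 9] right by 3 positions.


Right rotate by 3: [8, 21, 9, 4, 17, 12]


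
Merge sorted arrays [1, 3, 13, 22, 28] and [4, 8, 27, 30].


Compare heads, take smaller each step.
Merged: [1, 3, 4, 8, 13, 22, 27, 28, 30]


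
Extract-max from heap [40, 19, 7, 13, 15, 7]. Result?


Max = 40
Replace root with last, heapify down
Resulting heap: [19, 15, 7, 13, 7]


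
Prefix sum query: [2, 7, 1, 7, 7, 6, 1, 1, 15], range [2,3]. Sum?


Prefix sums: [0, 2, 9, 10, 17, 24, 30, 31, 32, 47]
Sum[2..3] = prefix[4] - prefix[2] = 17 - 9 = 8


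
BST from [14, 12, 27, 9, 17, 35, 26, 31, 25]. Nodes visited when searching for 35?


BST root = 14
Search for 35: compare at each node
Path: [14, 27, 35]


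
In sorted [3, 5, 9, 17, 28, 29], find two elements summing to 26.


Two pointers: lo=0, hi=5
Found pair: (9, 17) summing to 26


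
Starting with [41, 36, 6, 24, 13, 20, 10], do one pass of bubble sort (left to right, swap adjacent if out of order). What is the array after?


After one pass: [36, 6, 24, 13, 20, 10, 41]


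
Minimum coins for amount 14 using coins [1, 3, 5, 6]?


dp[0]=0; dp[i]=1+min(dp[i-c] for c in coins)
...dp[9]=2, dp[10]=2, dp[11]=2, dp[12]=2, dp[13]=3, dp[14]=3
Minimum coins for 14 = 3


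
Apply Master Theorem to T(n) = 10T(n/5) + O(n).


a=10, b=5, c=1. log_5(10)=1.431 > c=1. Case 1: O(n^log_b(a)) = O(n^1.431)
Complexity: O(n^1.431)


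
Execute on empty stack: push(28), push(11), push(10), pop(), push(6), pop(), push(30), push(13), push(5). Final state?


push(28) -> [28]
push(11) -> [28, 11]
push(10) -> [28, 11, 10]
pop() returns 10 -> [28, 11]
push(6) -> [28, 11, 6]
pop() returns 6 -> [28, 11]
push(30) -> [28, 11, 30]
push(13) -> [28, 11, 30, 13]
push(5) -> [28, 11, 30, 13, 5]
Final stack (bottom to top): [28, 11, 30, 13, 5]


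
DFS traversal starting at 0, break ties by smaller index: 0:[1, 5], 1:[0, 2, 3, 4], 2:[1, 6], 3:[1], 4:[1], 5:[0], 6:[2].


DFS stack-based: start with [0]
Visit order: [0, 1, 2, 6, 3, 4, 5]


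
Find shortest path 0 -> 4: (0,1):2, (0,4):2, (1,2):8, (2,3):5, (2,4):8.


Dijkstra from 0:
Distances: {0: 0, 1: 2, 2: 10, 3: 15, 4: 2}
Shortest distance to 4 = 2, path = [0, 4]


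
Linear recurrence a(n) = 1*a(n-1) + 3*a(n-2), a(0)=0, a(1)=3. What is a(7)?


Build bottom-up:
...a(5)=57, a(6)=120, a(7)=1*120+3*57=291


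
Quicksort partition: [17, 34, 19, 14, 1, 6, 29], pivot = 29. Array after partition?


Elements <= 29 go left of pivot.
Result: [17, 19, 14, 1, 6, 29, 34], pivot at index 5


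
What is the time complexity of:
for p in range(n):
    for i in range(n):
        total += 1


Per nesting level: O(n) * O(n) = O(n^2)
Complexity: O(n^2)


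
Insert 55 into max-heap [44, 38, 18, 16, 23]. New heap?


Append 55: [44, 38, 18, 16, 23, 55]
Bubble up: swap idx 5(55) with idx 2(18); swap idx 2(55) with idx 0(44)
Result: [55, 38, 44, 16, 23, 18]


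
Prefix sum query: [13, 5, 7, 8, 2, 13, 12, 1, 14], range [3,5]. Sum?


Prefix sums: [0, 13, 18, 25, 33, 35, 48, 60, 61, 75]
Sum[3..5] = prefix[6] - prefix[3] = 48 - 25 = 23


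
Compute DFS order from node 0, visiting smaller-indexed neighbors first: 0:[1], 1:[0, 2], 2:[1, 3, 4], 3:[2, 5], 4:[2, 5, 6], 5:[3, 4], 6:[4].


DFS stack-based: start with [0]
Visit order: [0, 1, 2, 3, 5, 4, 6]


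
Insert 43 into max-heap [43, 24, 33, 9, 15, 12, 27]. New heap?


Append 43: [43, 24, 33, 9, 15, 12, 27, 43]
Bubble up: swap idx 7(43) with idx 3(9); swap idx 3(43) with idx 1(24)
Result: [43, 43, 33, 24, 15, 12, 27, 9]


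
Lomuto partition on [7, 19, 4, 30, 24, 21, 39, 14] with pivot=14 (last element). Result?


Elements <= 14 go left of pivot.
Result: [7, 4, 14, 30, 24, 21, 39, 19], pivot at index 2


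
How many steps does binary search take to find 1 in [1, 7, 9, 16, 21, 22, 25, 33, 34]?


Search for 1:
[0,8] mid=4 arr[4]=21
[0,3] mid=1 arr[1]=7
[0,0] mid=0 arr[0]=1
Total: 3 comparisons


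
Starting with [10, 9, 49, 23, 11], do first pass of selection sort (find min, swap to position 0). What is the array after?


After one pass: [9, 10, 49, 23, 11]


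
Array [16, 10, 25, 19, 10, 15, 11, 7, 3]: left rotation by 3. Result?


Left rotate by 3: [19, 10, 15, 11, 7, 3, 16, 10, 25]


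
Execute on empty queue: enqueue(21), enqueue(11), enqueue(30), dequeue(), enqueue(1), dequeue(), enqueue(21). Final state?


enqueue(21) -> [21]
enqueue(11) -> [21, 11]
enqueue(30) -> [21, 11, 30]
dequeue() returns 21 -> [11, 30]
enqueue(1) -> [11, 30, 1]
dequeue() returns 11 -> [30, 1]
enqueue(21) -> [30, 1, 21]
Final queue (front to back): [30, 1, 21]


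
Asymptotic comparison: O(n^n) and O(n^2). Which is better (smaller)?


quadratic grows slower than n^n
O(n^2) is asymptotically smaller; O(n^n) grows faster


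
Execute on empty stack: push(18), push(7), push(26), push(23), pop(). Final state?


push(18) -> [18]
push(7) -> [18, 7]
push(26) -> [18, 7, 26]
push(23) -> [18, 7, 26, 23]
pop() returns 23 -> [18, 7, 26]
Final stack (bottom to top): [18, 7, 26]


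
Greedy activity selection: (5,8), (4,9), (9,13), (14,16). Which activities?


Greedy: pick earliest-ending, then skip overlaps.
Selected (3 activities): [(5, 8), (9, 13), (14, 16)]


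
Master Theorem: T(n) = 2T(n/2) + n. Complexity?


a=2, b=2, c=1. log_2(2)=1 = c=1. Case 2: O(n^c log n) = O(n log n)
Complexity: O(n log n)


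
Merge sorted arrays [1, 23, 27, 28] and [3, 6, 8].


Compare heads, take smaller each step.
Merged: [1, 3, 6, 8, 23, 27, 28]


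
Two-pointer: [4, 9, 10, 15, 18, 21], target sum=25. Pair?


Two pointers: lo=0, hi=5
Found pair: (4, 21) summing to 25


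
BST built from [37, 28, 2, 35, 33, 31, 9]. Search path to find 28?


BST root = 37
Search for 28: compare at each node
Path: [37, 28]


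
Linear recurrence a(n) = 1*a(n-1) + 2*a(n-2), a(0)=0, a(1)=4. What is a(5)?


Build bottom-up:
...a(3)=12, a(4)=20, a(5)=1*20+2*12=44


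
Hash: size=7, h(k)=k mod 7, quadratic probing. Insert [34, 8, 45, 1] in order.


Insertions: 34->slot 6; 8->slot 1; 45->slot 3; 1->slot 2
Table: [None, 8, 1, 45, None, None, 34]


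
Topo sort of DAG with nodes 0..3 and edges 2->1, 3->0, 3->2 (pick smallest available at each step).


Kahn's algorithm, process smallest node first
Order: [3, 0, 2, 1]


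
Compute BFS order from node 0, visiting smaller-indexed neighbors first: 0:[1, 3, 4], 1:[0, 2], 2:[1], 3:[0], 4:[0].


BFS queue: start with [0]
Visit order: [0, 1, 3, 4, 2]


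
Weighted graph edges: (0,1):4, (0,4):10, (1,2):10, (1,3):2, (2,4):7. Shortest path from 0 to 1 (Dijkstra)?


Dijkstra from 0:
Distances: {0: 0, 1: 4, 2: 14, 3: 6, 4: 10}
Shortest distance to 1 = 4, path = [0, 1]


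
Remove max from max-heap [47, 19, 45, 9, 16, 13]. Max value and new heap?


Max = 47
Replace root with last, heapify down
Resulting heap: [45, 19, 13, 9, 16]


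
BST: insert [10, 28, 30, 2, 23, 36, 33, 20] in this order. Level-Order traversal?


Root = 10; build tree by BST insertion.
Level-Order traversal: [10, 2, 28, 23, 30, 20, 36, 33]


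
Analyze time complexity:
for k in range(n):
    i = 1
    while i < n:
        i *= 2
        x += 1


Per nesting level: O(n) * O(log n) = O(n log n)
Complexity: O(n log n)


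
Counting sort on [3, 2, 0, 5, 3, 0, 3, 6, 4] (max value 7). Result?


Count array: [2, 0, 1, 3, 1, 1, 1, 0]
Reconstruct: [0, 0, 2, 3, 3, 3, 4, 5, 6]


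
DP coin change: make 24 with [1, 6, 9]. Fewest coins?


dp[0]=0; dp[i]=1+min(dp[i-c] for c in coins)
...dp[19]=3, dp[20]=4, dp[21]=3, dp[22]=4, dp[23]=5, dp[24]=3
Minimum coins for 24 = 3


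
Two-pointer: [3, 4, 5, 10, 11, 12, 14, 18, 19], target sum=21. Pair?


Two pointers: lo=0, hi=8
Found pair: (3, 18) summing to 21


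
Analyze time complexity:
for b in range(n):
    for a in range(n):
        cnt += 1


Per nesting level: O(n) * O(n) = O(n^2)
Complexity: O(n^2)


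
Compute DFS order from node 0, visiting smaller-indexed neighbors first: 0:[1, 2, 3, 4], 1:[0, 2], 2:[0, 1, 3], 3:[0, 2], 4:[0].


DFS stack-based: start with [0]
Visit order: [0, 1, 2, 3, 4]


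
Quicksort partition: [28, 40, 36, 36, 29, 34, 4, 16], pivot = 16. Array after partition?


Elements <= 16 go left of pivot.
Result: [4, 16, 36, 36, 29, 34, 28, 40], pivot at index 1


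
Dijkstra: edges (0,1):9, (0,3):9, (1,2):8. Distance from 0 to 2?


Dijkstra from 0:
Distances: {0: 0, 1: 9, 2: 17, 3: 9}
Shortest distance to 2 = 17, path = [0, 1, 2]


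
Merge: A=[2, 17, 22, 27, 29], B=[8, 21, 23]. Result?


Compare heads, take smaller each step.
Merged: [2, 8, 17, 21, 22, 23, 27, 29]


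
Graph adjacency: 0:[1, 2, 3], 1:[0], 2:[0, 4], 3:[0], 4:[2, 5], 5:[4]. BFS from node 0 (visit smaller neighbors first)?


BFS queue: start with [0]
Visit order: [0, 1, 2, 3, 4, 5]


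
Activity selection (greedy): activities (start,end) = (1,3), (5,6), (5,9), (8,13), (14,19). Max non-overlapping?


Greedy: pick earliest-ending, then skip overlaps.
Selected (4 activities): [(1, 3), (5, 6), (8, 13), (14, 19)]


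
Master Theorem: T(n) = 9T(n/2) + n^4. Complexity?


a=9, b=2, c=4. log_2(9)=3.170 < c=4. Case 3: O(n^c) = O(n^4)
Complexity: O(n^4)


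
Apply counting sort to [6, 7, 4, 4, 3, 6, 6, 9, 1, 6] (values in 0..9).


Count array: [0, 1, 0, 1, 2, 0, 4, 1, 0, 1]
Reconstruct: [1, 3, 4, 4, 6, 6, 6, 6, 7, 9]


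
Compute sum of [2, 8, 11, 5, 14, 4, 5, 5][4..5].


Prefix sums: [0, 2, 10, 21, 26, 40, 44, 49, 54]
Sum[4..5] = prefix[6] - prefix[4] = 44 - 26 = 18


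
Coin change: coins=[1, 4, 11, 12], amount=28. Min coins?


dp[0]=0; dp[i]=1+min(dp[i-c] for c in coins)
...dp[23]=2, dp[24]=2, dp[25]=3, dp[26]=3, dp[27]=3, dp[28]=3
Minimum coins for 28 = 3


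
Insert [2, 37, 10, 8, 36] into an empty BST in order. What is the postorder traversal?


Root = 2; build tree by BST insertion.
Postorder traversal: [8, 36, 10, 37, 2]


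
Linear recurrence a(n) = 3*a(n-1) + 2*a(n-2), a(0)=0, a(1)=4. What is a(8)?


Build bottom-up:
...a(6)=1980, a(7)=7052, a(8)=3*7052+2*1980=25116


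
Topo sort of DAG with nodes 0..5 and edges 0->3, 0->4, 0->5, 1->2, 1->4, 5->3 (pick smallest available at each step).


Kahn's algorithm, process smallest node first
Order: [0, 1, 2, 4, 5, 3]


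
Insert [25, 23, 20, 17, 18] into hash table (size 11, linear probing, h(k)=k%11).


Insertions: 25->slot 3; 23->slot 1; 20->slot 9; 17->slot 6; 18->slot 7
Table: [None, 23, None, 25, None, None, 17, 18, None, 20, None]


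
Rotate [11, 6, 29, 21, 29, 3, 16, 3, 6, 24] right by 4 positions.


Right rotate by 4: [16, 3, 6, 24, 11, 6, 29, 21, 29, 3]


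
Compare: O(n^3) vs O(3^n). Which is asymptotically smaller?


cubic grows slower than exponential (base 3)
O(n^3) is asymptotically smaller; O(3^n) grows faster


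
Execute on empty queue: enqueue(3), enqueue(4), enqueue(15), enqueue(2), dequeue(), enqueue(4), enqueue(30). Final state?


enqueue(3) -> [3]
enqueue(4) -> [3, 4]
enqueue(15) -> [3, 4, 15]
enqueue(2) -> [3, 4, 15, 2]
dequeue() returns 3 -> [4, 15, 2]
enqueue(4) -> [4, 15, 2, 4]
enqueue(30) -> [4, 15, 2, 4, 30]
Final queue (front to back): [4, 15, 2, 4, 30]


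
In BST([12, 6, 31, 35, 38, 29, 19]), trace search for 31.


BST root = 12
Search for 31: compare at each node
Path: [12, 31]


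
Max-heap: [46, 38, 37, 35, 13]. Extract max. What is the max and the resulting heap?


Max = 46
Replace root with last, heapify down
Resulting heap: [38, 35, 37, 13]


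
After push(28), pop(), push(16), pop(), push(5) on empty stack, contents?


push(28) -> [28]
pop() returns 28 -> []
push(16) -> [16]
pop() returns 16 -> []
push(5) -> [5]
Final stack (bottom to top): [5]


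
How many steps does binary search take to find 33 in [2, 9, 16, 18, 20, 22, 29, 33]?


Search for 33:
[0,7] mid=3 arr[3]=18
[4,7] mid=5 arr[5]=22
[6,7] mid=6 arr[6]=29
[7,7] mid=7 arr[7]=33
Total: 4 comparisons


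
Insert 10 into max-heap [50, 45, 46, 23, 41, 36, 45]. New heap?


Append 10: [50, 45, 46, 23, 41, 36, 45, 10]
Bubble up: no swaps needed
Result: [50, 45, 46, 23, 41, 36, 45, 10]


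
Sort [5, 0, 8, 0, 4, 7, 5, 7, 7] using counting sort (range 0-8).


Count array: [2, 0, 0, 0, 1, 2, 0, 3, 1]
Reconstruct: [0, 0, 4, 5, 5, 7, 7, 7, 8]


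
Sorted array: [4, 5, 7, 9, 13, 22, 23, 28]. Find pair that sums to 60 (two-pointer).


Two pointers: lo=0, hi=7
No pair sums to 60


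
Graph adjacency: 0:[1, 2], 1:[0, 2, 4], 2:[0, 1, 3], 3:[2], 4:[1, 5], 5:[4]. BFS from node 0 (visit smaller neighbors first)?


BFS queue: start with [0]
Visit order: [0, 1, 2, 4, 3, 5]


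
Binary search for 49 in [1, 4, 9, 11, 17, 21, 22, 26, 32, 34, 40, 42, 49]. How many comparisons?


Search for 49:
[0,12] mid=6 arr[6]=22
[7,12] mid=9 arr[9]=34
[10,12] mid=11 arr[11]=42
[12,12] mid=12 arr[12]=49
Total: 4 comparisons


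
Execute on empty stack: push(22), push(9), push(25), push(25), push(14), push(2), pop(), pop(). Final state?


push(22) -> [22]
push(9) -> [22, 9]
push(25) -> [22, 9, 25]
push(25) -> [22, 9, 25, 25]
push(14) -> [22, 9, 25, 25, 14]
push(2) -> [22, 9, 25, 25, 14, 2]
pop() returns 2 -> [22, 9, 25, 25, 14]
pop() returns 14 -> [22, 9, 25, 25]
Final stack (bottom to top): [22, 9, 25, 25]


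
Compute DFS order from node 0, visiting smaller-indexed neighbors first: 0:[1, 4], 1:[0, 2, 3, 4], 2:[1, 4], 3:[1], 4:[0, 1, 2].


DFS stack-based: start with [0]
Visit order: [0, 1, 2, 4, 3]


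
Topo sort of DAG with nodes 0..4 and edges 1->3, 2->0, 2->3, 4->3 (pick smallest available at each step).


Kahn's algorithm, process smallest node first
Order: [1, 2, 0, 4, 3]


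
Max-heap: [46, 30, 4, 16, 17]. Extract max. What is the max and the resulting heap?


Max = 46
Replace root with last, heapify down
Resulting heap: [30, 17, 4, 16]


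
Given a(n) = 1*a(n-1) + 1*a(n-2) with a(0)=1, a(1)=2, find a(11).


Build bottom-up:
...a(9)=89, a(10)=144, a(11)=1*144+1*89=233


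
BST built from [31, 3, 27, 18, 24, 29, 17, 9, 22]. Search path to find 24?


BST root = 31
Search for 24: compare at each node
Path: [31, 3, 27, 18, 24]


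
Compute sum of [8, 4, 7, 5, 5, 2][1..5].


Prefix sums: [0, 8, 12, 19, 24, 29, 31]
Sum[1..5] = prefix[6] - prefix[1] = 31 - 8 = 23


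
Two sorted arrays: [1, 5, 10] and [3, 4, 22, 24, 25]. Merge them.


Compare heads, take smaller each step.
Merged: [1, 3, 4, 5, 10, 22, 24, 25]


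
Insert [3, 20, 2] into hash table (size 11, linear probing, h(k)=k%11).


Insertions: 3->slot 3; 20->slot 9; 2->slot 2
Table: [None, None, 2, 3, None, None, None, None, None, 20, None]


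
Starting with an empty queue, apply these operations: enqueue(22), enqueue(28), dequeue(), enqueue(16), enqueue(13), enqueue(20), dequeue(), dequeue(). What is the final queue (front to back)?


enqueue(22) -> [22]
enqueue(28) -> [22, 28]
dequeue() returns 22 -> [28]
enqueue(16) -> [28, 16]
enqueue(13) -> [28, 16, 13]
enqueue(20) -> [28, 16, 13, 20]
dequeue() returns 28 -> [16, 13, 20]
dequeue() returns 16 -> [13, 20]
Final queue (front to back): [13, 20]


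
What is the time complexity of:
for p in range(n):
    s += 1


Per nesting level: O(n) = O(n)
Complexity: O(n)


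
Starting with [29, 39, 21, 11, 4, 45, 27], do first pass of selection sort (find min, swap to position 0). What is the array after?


After one pass: [4, 39, 21, 11, 29, 45, 27]


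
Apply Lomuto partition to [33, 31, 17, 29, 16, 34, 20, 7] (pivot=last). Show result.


Elements <= 7 go left of pivot.
Result: [7, 31, 17, 29, 16, 34, 20, 33], pivot at index 0


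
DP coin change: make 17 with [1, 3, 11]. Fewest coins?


dp[0]=0; dp[i]=1+min(dp[i-c] for c in coins)
...dp[12]=2, dp[13]=3, dp[14]=2, dp[15]=3, dp[16]=4, dp[17]=3
Minimum coins for 17 = 3


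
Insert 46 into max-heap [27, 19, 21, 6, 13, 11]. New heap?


Append 46: [27, 19, 21, 6, 13, 11, 46]
Bubble up: swap idx 6(46) with idx 2(21); swap idx 2(46) with idx 0(27)
Result: [46, 19, 27, 6, 13, 11, 21]


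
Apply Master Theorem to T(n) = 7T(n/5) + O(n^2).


a=7, b=5, c=2. log_5(7)=1.209 < c=2. Case 3: O(n^c) = O(n^2)
Complexity: O(n^2)
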